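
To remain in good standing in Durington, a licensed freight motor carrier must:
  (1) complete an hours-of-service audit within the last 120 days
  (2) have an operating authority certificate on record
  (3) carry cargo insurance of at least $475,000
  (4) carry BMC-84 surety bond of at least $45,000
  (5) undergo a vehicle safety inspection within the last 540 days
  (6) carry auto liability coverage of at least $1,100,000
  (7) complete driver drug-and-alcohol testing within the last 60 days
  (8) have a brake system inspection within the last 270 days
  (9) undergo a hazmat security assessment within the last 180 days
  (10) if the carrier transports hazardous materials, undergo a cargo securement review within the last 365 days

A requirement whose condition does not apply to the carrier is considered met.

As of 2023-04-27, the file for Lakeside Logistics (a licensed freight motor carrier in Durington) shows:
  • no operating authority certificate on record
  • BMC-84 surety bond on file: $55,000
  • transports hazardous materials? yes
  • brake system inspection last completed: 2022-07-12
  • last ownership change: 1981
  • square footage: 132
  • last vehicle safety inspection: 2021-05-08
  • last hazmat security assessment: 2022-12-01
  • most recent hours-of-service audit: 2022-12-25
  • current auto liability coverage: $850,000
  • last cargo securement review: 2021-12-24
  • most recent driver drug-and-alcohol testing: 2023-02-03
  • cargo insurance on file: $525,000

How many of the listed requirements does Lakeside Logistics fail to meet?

1. hours-of-service audit 123 days ago vs limit 120 → not met
2. operating authority certificate absent → not met
3. cargo insurance $525,000 ≥ $475,000 → met
4. BMC-84 surety bond $55,000 ≥ $45,000 → met
5. vehicle safety inspection 719 days ago vs limit 540 → not met
6. auto liability coverage $850,000 < $1,100,000 → not met
7. driver drug-and-alcohol testing 83 days ago vs limit 60 → not met
8. brake system inspection 289 days ago vs limit 270 → not met
9. hazmat security assessment 147 days ago vs limit 180 → met
10. condition 'transports hazardous materials' holds; cargo securement review 489 days ago vs limit 365 → not met
Not met: 7 of 10

7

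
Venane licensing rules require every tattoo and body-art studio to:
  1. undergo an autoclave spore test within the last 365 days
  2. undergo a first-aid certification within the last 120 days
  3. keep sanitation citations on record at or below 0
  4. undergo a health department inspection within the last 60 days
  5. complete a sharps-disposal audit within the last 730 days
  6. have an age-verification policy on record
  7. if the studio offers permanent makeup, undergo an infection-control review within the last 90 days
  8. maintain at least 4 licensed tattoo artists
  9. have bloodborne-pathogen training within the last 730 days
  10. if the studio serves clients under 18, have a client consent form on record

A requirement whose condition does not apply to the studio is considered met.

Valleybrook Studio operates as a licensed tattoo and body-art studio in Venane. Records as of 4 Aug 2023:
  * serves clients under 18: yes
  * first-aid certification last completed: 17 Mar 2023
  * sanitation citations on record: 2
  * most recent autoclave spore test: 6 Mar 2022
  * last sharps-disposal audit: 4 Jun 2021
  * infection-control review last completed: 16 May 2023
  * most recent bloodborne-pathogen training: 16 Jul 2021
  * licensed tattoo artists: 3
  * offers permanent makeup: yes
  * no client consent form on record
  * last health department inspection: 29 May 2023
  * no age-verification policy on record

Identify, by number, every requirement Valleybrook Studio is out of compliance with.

1, 2, 3, 4, 5, 6, 8, 9, 10

1. autoclave spore test 516 days ago vs limit 365 → not met
2. first-aid certification 140 days ago vs limit 120 → not met
3. sanitation citations on record 2 > 0 → not met
4. health department inspection 67 days ago vs limit 60 → not met
5. sharps-disposal audit 791 days ago vs limit 730 → not met
6. age-verification policy absent → not met
7. condition 'offers permanent makeup' holds; infection-control review 80 days ago vs limit 90 → met
8. licensed tattoo artists 3 < 4 → not met
9. bloodborne-pathogen training 749 days ago vs limit 730 → not met
10. condition 'serves clients under 18' holds; client consent form absent → not met
Not met: 1, 2, 3, 4, 5, 6, 8, 9, 10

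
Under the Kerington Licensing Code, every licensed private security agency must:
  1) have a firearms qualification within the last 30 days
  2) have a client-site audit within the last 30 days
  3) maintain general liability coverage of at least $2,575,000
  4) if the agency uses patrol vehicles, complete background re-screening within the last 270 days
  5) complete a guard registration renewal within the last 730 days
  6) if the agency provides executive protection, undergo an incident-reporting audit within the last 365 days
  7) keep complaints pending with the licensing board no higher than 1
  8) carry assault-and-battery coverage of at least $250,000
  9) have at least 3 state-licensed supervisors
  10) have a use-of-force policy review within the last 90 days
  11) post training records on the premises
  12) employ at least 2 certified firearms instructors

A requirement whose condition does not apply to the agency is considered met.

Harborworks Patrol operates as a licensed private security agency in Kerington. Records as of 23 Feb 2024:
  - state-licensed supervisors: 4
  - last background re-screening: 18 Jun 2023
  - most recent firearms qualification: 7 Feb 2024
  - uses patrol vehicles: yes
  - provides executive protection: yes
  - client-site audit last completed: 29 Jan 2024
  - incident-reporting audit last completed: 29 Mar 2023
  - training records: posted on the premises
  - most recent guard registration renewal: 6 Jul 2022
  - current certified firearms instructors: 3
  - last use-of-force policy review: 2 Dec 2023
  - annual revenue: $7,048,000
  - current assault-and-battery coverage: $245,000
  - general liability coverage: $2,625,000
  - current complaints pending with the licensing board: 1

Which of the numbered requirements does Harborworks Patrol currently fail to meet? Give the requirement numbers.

8

1. firearms qualification 16 days ago vs limit 30 → met
2. client-site audit 25 days ago vs limit 30 → met
3. general liability coverage $2,625,000 ≥ $2,575,000 → met
4. condition 'uses patrol vehicles' holds; background re-screening 250 days ago vs limit 270 → met
5. guard registration renewal 597 days ago vs limit 730 → met
6. condition 'provides executive protection' holds; incident-reporting audit 331 days ago vs limit 365 → met
7. complaints pending with the licensing board 1 ≤ 1 → met
8. assault-and-battery coverage $245,000 < $250,000 → not met
9. state-licensed supervisors 4 ≥ 3 → met
10. use-of-force policy review 83 days ago vs limit 90 → met
11. training records present → met
12. certified firearms instructors 3 ≥ 2 → met
Not met: 8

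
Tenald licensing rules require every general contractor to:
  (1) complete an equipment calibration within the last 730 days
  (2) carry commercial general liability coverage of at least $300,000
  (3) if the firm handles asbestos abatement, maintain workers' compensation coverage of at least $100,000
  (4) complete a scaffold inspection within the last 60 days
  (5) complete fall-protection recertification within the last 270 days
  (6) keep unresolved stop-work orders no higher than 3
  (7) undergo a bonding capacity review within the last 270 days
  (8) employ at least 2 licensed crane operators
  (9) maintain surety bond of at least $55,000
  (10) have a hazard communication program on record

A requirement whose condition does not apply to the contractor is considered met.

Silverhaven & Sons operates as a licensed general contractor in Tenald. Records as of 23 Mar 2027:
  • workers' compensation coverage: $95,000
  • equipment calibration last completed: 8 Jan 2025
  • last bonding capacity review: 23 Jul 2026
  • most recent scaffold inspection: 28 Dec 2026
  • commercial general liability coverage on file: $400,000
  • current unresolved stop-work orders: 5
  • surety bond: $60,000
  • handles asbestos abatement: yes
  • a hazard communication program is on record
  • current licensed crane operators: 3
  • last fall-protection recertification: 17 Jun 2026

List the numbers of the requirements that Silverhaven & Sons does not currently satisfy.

1. equipment calibration 804 days ago vs limit 730 → not met
2. commercial general liability coverage $400,000 ≥ $300,000 → met
3. condition 'handles asbestos abatement' holds; workers' compensation coverage $95,000 < $100,000 → not met
4. scaffold inspection 85 days ago vs limit 60 → not met
5. fall-protection recertification 279 days ago vs limit 270 → not met
6. unresolved stop-work orders 5 > 3 → not met
7. bonding capacity review 243 days ago vs limit 270 → met
8. licensed crane operators 3 ≥ 2 → met
9. surety bond $60,000 ≥ $55,000 → met
10. hazard communication program present → met
Not met: 1, 3, 4, 5, 6

1, 3, 4, 5, 6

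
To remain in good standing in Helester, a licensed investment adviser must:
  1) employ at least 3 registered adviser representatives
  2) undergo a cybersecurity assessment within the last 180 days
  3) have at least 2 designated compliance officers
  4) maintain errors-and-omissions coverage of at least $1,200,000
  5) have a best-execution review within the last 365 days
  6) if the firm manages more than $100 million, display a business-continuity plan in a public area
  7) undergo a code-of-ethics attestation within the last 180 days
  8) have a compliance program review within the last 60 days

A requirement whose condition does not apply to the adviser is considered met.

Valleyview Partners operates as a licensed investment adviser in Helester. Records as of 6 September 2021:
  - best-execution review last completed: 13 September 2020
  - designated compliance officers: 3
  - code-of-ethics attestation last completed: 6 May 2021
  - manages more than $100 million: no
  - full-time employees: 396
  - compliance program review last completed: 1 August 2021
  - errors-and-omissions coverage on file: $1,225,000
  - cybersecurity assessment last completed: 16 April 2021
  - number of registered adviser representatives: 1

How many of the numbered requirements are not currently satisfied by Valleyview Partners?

1. registered adviser representatives 1 < 3 → not met
2. cybersecurity assessment 143 days ago vs limit 180 → met
3. designated compliance officers 3 ≥ 2 → met
4. errors-and-omissions coverage $1,225,000 ≥ $1,200,000 → met
5. best-execution review 358 days ago vs limit 365 → met
6. condition 'manages more than $100 million' does not hold → requirement n/a → met
7. code-of-ethics attestation 123 days ago vs limit 180 → met
8. compliance program review 36 days ago vs limit 60 → met
Not met: 1 of 8

1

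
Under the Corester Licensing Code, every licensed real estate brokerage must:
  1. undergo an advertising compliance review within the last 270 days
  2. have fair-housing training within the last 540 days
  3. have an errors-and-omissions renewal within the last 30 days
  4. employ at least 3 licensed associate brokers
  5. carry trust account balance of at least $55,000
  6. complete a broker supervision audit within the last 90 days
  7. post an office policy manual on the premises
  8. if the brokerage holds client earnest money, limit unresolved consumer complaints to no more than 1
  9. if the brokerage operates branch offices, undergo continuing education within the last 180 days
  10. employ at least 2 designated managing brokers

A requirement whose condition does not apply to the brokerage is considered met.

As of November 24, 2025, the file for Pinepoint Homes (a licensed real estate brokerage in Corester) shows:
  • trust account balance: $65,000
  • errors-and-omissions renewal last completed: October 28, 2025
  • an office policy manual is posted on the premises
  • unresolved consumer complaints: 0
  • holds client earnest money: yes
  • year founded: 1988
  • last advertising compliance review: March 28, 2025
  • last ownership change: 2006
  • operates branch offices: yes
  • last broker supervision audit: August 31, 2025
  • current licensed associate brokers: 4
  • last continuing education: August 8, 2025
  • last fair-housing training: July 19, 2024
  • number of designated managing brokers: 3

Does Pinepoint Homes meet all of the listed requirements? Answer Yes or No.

Yes

1. advertising compliance review 241 days ago vs limit 270 → met
2. fair-housing training 493 days ago vs limit 540 → met
3. errors-and-omissions renewal 27 days ago vs limit 30 → met
4. licensed associate brokers 4 ≥ 3 → met
5. trust account balance $65,000 ≥ $55,000 → met
6. broker supervision audit 85 days ago vs limit 90 → met
7. office policy manual present → met
8. condition 'holds client earnest money' holds; unresolved consumer complaints 0 ≤ 1 → met
9. condition 'operates branch offices' holds; continuing education 108 days ago vs limit 180 → met
10. designated managing brokers 3 ≥ 2 → met
All met.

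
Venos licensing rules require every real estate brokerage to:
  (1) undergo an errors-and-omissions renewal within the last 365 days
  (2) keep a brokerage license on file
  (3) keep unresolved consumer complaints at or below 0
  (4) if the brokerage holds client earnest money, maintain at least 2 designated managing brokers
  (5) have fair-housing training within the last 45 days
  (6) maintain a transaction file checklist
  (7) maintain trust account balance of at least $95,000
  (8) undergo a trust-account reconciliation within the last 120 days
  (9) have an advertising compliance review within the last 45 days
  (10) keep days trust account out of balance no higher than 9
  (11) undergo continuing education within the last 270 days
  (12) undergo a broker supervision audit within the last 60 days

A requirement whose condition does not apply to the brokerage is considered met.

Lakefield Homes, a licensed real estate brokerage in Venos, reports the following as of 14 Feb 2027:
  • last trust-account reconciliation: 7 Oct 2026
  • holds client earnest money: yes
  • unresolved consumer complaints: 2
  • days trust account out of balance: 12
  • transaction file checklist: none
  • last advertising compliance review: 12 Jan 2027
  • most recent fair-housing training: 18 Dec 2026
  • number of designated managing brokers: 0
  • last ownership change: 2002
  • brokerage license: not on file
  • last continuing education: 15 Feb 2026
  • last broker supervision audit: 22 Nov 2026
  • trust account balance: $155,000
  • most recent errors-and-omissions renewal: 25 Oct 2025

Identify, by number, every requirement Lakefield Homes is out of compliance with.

1, 2, 3, 4, 5, 6, 8, 10, 11, 12

1. errors-and-omissions renewal 477 days ago vs limit 365 → not met
2. brokerage license absent → not met
3. unresolved consumer complaints 2 > 0 → not met
4. condition 'holds client earnest money' holds; designated managing brokers 0 < 2 → not met
5. fair-housing training 58 days ago vs limit 45 → not met
6. transaction file checklist absent → not met
7. trust account balance $155,000 ≥ $95,000 → met
8. trust-account reconciliation 130 days ago vs limit 120 → not met
9. advertising compliance review 33 days ago vs limit 45 → met
10. days trust account out of balance 12 > 9 → not met
11. continuing education 364 days ago vs limit 270 → not met
12. broker supervision audit 84 days ago vs limit 60 → not met
Not met: 1, 2, 3, 4, 5, 6, 8, 10, 11, 12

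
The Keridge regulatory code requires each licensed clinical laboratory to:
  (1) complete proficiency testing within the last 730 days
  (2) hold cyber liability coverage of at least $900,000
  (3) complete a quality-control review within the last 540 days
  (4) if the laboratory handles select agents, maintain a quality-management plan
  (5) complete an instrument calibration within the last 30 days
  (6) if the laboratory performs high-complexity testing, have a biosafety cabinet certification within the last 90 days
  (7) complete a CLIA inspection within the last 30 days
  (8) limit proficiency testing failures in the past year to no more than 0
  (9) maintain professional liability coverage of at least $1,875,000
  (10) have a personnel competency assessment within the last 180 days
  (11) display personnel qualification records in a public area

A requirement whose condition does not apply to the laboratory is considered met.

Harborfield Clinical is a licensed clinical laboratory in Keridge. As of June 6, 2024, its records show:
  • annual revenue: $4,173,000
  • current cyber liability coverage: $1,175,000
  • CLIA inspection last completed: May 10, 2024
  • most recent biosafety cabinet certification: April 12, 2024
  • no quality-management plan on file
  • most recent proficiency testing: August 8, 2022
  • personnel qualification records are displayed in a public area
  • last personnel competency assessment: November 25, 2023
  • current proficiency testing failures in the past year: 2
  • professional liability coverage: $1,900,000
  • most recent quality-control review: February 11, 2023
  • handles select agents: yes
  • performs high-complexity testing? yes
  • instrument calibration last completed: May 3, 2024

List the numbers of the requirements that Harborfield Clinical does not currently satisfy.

1. proficiency testing 668 days ago vs limit 730 → met
2. cyber liability coverage $1,175,000 ≥ $900,000 → met
3. quality-control review 481 days ago vs limit 540 → met
4. condition 'handles select agents' holds; quality-management plan absent → not met
5. instrument calibration 34 days ago vs limit 30 → not met
6. condition 'performs high-complexity testing' holds; biosafety cabinet certification 55 days ago vs limit 90 → met
7. CLIA inspection 27 days ago vs limit 30 → met
8. proficiency testing failures in the past year 2 > 0 → not met
9. professional liability coverage $1,900,000 ≥ $1,875,000 → met
10. personnel competency assessment 194 days ago vs limit 180 → not met
11. personnel qualification records present → met
Not met: 4, 5, 8, 10

4, 5, 8, 10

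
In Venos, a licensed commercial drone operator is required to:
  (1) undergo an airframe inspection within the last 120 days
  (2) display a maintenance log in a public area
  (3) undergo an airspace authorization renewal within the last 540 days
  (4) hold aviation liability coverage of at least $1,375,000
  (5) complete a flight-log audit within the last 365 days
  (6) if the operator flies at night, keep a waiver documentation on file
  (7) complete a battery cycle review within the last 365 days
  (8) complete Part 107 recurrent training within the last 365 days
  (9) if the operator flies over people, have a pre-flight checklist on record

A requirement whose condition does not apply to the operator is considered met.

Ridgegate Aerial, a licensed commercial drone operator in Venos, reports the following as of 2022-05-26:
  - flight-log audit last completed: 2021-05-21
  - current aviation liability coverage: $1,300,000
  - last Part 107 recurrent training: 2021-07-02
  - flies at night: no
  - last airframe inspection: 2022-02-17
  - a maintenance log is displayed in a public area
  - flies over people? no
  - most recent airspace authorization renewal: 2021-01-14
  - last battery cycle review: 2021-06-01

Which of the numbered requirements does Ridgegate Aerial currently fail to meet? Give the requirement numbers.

1. airframe inspection 98 days ago vs limit 120 → met
2. maintenance log present → met
3. airspace authorization renewal 497 days ago vs limit 540 → met
4. aviation liability coverage $1,300,000 < $1,375,000 → not met
5. flight-log audit 370 days ago vs limit 365 → not met
6. condition 'flies at night' does not hold → requirement n/a → met
7. battery cycle review 359 days ago vs limit 365 → met
8. Part 107 recurrent training 328 days ago vs limit 365 → met
9. condition 'flies over people' does not hold → requirement n/a → met
Not met: 4, 5

4, 5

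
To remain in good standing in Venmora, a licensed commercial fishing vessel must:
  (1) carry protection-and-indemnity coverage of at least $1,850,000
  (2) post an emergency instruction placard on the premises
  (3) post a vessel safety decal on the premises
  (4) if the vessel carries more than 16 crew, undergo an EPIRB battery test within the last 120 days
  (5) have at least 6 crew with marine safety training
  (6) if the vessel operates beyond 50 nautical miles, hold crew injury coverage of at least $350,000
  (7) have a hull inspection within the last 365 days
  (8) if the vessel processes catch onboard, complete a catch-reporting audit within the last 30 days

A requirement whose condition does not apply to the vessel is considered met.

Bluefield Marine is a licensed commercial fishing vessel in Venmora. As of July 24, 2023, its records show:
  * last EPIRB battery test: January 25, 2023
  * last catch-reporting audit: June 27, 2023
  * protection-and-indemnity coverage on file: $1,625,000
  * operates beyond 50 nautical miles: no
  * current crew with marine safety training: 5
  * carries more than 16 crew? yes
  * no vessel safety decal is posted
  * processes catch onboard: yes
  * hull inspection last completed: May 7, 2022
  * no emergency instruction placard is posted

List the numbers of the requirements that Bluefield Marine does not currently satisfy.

1, 2, 3, 4, 5, 7

1. protection-and-indemnity coverage $1,625,000 < $1,850,000 → not met
2. emergency instruction placard absent → not met
3. vessel safety decal absent → not met
4. condition 'carries more than 16 crew' holds; EPIRB battery test 180 days ago vs limit 120 → not met
5. crew with marine safety training 5 < 6 → not met
6. condition 'operates beyond 50 nautical miles' does not hold → requirement n/a → met
7. hull inspection 443 days ago vs limit 365 → not met
8. condition 'processes catch onboard' holds; catch-reporting audit 27 days ago vs limit 30 → met
Not met: 1, 2, 3, 4, 5, 7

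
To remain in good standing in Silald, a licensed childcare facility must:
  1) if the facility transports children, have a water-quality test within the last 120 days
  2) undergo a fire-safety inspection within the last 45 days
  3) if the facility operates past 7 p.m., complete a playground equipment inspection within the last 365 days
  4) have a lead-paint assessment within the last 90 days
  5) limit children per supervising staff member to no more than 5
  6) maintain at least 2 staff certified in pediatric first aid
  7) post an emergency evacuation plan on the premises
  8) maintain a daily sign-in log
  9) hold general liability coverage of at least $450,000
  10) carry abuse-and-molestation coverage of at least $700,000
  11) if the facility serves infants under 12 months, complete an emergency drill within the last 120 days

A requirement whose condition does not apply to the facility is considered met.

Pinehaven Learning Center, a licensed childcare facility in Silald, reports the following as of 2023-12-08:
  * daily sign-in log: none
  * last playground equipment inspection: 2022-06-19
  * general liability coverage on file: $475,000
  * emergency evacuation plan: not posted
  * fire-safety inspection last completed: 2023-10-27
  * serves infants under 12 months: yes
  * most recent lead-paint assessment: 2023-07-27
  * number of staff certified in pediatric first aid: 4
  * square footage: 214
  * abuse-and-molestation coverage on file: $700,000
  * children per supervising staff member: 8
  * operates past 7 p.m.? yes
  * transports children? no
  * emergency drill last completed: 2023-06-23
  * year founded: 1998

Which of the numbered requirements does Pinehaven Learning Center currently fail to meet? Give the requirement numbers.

1. condition 'transports children' does not hold → requirement n/a → met
2. fire-safety inspection 42 days ago vs limit 45 → met
3. condition 'operates past 7 p.m.' holds; playground equipment inspection 537 days ago vs limit 365 → not met
4. lead-paint assessment 134 days ago vs limit 90 → not met
5. children per supervising staff member 8 > 5 → not met
6. staff certified in pediatric first aid 4 ≥ 2 → met
7. emergency evacuation plan absent → not met
8. daily sign-in log absent → not met
9. general liability coverage $475,000 ≥ $450,000 → met
10. abuse-and-molestation coverage $700,000 ≥ $700,000 → met
11. condition 'serves infants under 12 months' holds; emergency drill 168 days ago vs limit 120 → not met
Not met: 3, 4, 5, 7, 8, 11

3, 4, 5, 7, 8, 11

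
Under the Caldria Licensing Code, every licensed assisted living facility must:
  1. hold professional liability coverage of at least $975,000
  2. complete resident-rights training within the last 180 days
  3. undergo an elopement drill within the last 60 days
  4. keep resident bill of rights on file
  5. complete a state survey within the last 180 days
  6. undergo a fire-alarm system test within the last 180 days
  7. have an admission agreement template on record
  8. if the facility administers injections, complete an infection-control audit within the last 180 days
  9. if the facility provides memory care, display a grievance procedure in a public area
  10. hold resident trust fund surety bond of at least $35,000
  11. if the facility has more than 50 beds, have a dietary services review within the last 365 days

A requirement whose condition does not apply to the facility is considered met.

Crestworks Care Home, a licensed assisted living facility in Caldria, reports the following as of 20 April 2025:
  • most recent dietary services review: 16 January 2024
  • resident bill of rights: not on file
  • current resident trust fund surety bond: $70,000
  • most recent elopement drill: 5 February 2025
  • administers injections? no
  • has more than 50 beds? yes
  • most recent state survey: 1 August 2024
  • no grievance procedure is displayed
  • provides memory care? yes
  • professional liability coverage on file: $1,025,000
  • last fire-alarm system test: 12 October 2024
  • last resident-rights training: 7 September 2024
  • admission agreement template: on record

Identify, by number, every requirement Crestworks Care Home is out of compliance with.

1. professional liability coverage $1,025,000 ≥ $975,000 → met
2. resident-rights training 225 days ago vs limit 180 → not met
3. elopement drill 74 days ago vs limit 60 → not met
4. resident bill of rights absent → not met
5. state survey 262 days ago vs limit 180 → not met
6. fire-alarm system test 190 days ago vs limit 180 → not met
7. admission agreement template present → met
8. condition 'administers injections' does not hold → requirement n/a → met
9. condition 'provides memory care' holds; grievance procedure absent → not met
10. resident trust fund surety bond $70,000 ≥ $35,000 → met
11. condition 'has more than 50 beds' holds; dietary services review 460 days ago vs limit 365 → not met
Not met: 2, 3, 4, 5, 6, 9, 11

2, 3, 4, 5, 6, 9, 11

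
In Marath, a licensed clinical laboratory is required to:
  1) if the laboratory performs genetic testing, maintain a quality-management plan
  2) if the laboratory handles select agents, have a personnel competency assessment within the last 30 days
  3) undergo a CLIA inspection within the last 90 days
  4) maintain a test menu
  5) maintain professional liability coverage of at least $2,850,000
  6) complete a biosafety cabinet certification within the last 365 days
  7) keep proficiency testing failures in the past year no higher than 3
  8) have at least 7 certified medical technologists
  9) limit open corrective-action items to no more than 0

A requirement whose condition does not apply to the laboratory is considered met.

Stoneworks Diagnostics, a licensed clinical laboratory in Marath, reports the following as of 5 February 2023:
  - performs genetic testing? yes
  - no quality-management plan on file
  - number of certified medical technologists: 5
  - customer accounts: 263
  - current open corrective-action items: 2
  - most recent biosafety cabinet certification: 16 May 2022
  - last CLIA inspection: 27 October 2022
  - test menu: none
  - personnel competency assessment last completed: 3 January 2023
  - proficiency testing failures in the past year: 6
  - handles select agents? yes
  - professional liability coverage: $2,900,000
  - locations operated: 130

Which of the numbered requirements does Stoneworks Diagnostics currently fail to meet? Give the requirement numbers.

1. condition 'performs genetic testing' holds; quality-management plan absent → not met
2. condition 'handles select agents' holds; personnel competency assessment 33 days ago vs limit 30 → not met
3. CLIA inspection 101 days ago vs limit 90 → not met
4. test menu absent → not met
5. professional liability coverage $2,900,000 ≥ $2,850,000 → met
6. biosafety cabinet certification 265 days ago vs limit 365 → met
7. proficiency testing failures in the past year 6 > 3 → not met
8. certified medical technologists 5 < 7 → not met
9. open corrective-action items 2 > 0 → not met
Not met: 1, 2, 3, 4, 7, 8, 9

1, 2, 3, 4, 7, 8, 9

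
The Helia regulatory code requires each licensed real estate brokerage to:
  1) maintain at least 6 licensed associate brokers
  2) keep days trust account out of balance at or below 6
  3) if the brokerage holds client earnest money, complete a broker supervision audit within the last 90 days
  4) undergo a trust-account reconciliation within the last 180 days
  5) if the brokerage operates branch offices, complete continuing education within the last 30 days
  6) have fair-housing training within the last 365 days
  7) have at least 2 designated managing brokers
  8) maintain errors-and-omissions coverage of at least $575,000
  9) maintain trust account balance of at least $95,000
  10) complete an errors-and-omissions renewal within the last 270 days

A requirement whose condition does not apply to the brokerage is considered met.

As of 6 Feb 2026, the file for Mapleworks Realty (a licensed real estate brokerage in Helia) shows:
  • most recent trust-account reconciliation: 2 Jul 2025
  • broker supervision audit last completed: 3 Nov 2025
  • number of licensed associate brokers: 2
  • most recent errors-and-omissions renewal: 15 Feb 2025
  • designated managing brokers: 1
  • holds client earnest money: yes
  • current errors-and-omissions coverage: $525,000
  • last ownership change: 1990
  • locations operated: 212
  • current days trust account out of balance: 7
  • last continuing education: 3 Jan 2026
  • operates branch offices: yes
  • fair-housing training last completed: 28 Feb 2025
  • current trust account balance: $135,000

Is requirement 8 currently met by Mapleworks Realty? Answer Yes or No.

8. errors-and-omissions coverage $525,000 < $575,000 → not met

No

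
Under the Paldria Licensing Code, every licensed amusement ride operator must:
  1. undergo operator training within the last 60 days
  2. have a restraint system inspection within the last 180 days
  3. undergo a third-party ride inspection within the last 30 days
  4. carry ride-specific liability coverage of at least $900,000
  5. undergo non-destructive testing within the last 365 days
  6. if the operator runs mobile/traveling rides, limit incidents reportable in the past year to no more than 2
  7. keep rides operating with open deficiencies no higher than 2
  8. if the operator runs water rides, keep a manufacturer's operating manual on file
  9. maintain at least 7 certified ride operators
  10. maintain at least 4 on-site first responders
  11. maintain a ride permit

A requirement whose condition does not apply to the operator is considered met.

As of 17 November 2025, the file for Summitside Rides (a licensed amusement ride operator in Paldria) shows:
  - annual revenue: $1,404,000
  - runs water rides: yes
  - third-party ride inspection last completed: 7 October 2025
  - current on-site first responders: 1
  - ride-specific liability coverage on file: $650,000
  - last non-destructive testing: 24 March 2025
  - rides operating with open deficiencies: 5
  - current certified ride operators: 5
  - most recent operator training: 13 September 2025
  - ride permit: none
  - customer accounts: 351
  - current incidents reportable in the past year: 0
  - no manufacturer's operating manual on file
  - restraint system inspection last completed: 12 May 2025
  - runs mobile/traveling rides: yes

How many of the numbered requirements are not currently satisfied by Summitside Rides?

9

1. operator training 65 days ago vs limit 60 → not met
2. restraint system inspection 189 days ago vs limit 180 → not met
3. third-party ride inspection 41 days ago vs limit 30 → not met
4. ride-specific liability coverage $650,000 < $900,000 → not met
5. non-destructive testing 238 days ago vs limit 365 → met
6. condition 'runs mobile/traveling rides' holds; incidents reportable in the past year 0 ≤ 2 → met
7. rides operating with open deficiencies 5 > 2 → not met
8. condition 'runs water rides' holds; manufacturer's operating manual absent → not met
9. certified ride operators 5 < 7 → not met
10. on-site first responders 1 < 4 → not met
11. ride permit absent → not met
Not met: 9 of 11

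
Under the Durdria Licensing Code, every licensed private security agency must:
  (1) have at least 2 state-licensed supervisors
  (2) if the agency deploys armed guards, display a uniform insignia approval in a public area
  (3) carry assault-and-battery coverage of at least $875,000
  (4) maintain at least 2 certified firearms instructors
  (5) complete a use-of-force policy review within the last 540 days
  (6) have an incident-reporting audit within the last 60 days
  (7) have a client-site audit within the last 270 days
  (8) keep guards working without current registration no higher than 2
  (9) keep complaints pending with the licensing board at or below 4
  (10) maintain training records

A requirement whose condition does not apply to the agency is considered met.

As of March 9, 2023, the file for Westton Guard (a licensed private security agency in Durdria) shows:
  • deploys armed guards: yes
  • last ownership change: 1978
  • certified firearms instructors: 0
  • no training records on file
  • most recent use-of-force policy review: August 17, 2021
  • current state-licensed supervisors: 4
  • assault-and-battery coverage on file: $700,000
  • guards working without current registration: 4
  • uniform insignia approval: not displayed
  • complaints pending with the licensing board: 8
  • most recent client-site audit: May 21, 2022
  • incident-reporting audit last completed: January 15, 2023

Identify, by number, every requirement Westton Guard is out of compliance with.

1. state-licensed supervisors 4 ≥ 2 → met
2. condition 'deploys armed guards' holds; uniform insignia approval absent → not met
3. assault-and-battery coverage $700,000 < $875,000 → not met
4. certified firearms instructors 0 < 2 → not met
5. use-of-force policy review 569 days ago vs limit 540 → not met
6. incident-reporting audit 53 days ago vs limit 60 → met
7. client-site audit 292 days ago vs limit 270 → not met
8. guards working without current registration 4 > 2 → not met
9. complaints pending with the licensing board 8 > 4 → not met
10. training records absent → not met
Not met: 2, 3, 4, 5, 7, 8, 9, 10

2, 3, 4, 5, 7, 8, 9, 10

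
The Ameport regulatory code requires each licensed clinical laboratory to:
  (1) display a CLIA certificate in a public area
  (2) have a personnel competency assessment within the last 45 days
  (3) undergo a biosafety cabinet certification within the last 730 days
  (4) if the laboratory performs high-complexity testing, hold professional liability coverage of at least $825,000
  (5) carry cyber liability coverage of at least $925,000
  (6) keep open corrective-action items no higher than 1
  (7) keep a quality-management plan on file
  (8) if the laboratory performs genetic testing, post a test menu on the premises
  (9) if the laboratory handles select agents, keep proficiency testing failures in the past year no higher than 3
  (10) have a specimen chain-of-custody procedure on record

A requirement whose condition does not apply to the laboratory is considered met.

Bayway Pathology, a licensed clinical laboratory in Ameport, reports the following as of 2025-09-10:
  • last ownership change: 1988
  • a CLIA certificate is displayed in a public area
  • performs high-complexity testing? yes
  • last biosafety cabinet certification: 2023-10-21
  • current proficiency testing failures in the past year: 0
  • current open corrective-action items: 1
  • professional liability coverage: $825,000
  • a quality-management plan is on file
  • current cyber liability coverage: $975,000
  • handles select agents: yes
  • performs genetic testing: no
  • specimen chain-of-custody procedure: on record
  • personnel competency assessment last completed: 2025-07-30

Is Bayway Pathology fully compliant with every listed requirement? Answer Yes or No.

Yes

1. CLIA certificate present → met
2. personnel competency assessment 42 days ago vs limit 45 → met
3. biosafety cabinet certification 690 days ago vs limit 730 → met
4. condition 'performs high-complexity testing' holds; professional liability coverage $825,000 ≥ $825,000 → met
5. cyber liability coverage $975,000 ≥ $925,000 → met
6. open corrective-action items 1 ≤ 1 → met
7. quality-management plan present → met
8. condition 'performs genetic testing' does not hold → requirement n/a → met
9. condition 'handles select agents' holds; proficiency testing failures in the past year 0 ≤ 3 → met
10. specimen chain-of-custody procedure present → met
All met.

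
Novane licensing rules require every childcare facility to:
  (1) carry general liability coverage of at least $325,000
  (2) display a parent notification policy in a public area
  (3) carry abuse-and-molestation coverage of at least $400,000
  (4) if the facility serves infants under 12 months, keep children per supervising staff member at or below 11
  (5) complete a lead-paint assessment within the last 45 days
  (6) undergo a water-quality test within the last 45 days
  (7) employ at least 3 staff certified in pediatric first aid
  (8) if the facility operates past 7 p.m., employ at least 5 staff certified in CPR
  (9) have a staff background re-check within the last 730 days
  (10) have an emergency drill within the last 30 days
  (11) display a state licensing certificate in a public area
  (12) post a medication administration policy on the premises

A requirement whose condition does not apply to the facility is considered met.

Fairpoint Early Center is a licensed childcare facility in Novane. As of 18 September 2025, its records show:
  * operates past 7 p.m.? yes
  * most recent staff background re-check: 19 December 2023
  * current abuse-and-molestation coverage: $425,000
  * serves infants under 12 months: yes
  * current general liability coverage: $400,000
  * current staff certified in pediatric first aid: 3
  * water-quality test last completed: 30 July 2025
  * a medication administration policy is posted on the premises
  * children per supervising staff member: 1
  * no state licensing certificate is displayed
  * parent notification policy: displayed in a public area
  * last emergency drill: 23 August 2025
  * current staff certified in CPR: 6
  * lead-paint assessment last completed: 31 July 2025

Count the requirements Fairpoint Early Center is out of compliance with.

3

1. general liability coverage $400,000 ≥ $325,000 → met
2. parent notification policy present → met
3. abuse-and-molestation coverage $425,000 ≥ $400,000 → met
4. condition 'serves infants under 12 months' holds; children per supervising staff member 1 ≤ 11 → met
5. lead-paint assessment 49 days ago vs limit 45 → not met
6. water-quality test 50 days ago vs limit 45 → not met
7. staff certified in pediatric first aid 3 ≥ 3 → met
8. condition 'operates past 7 p.m.' holds; staff certified in CPR 6 ≥ 5 → met
9. staff background re-check 639 days ago vs limit 730 → met
10. emergency drill 26 days ago vs limit 30 → met
11. state licensing certificate absent → not met
12. medication administration policy present → met
Not met: 3 of 12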